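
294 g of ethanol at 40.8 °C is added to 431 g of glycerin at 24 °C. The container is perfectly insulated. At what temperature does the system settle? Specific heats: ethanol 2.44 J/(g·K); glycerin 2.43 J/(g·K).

T_f ≈ 30.8 °C

Heat lost by the ethanol equals heat gained by the glycerin:
294*2.44*(40.8 − T) = 431*2.43*(T − 24)
717.36(40.8 − T) = 1047.3(T − 24)
1764.7 T = 54404  ⇒  T ≈ 30.83 °C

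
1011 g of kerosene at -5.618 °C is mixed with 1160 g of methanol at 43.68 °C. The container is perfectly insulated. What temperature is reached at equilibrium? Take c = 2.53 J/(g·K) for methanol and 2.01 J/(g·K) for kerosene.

T_f ≈ 23.5 °C

With ΣQ=0 the equilibrium temperature is the m·c-weighted mean:
T_f = (2934.8·43.68 + 2032.1·(-5.618)) / (2934.8 + 2032.1)
    = 116776 / 4966.9 ≈ 23.51 °C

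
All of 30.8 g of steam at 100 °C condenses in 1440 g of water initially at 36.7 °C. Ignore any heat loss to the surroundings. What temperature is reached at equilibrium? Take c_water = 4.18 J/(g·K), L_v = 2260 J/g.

T_f ≈ 49.3 °C

Energy conservation, ΣQ = 0:
condense steam: −30.8×2260 = −69608
  condensed water 100 °C→T: 128.74(T − 100)
  original water: 6019.2(T − 36.7)
6147.9 T = 69608 + 12874 + 220905 = 303387
T ≈ 49.35 °C — below 100 °C, confirming all the steam condensed.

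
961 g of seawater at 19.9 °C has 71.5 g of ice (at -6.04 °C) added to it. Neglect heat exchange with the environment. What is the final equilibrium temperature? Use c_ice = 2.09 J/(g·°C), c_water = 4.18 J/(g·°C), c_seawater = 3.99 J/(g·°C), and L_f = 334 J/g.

Setting the total heat transfer to zero:
ice -6.04→0 °C: 71.5×2.09×6.04 = 902.59; fusion: m_ice L_f = 71.5×334 = 23881; warm the meltwater: 298.87 T; seawater: 3834.4(T − 19.9)
4133.3 T = 76304 − 24784 = 51521
T ≈ 12.46 °C — above 0 °C, consistent with complete melting.

T_f ≈ 12.5 °C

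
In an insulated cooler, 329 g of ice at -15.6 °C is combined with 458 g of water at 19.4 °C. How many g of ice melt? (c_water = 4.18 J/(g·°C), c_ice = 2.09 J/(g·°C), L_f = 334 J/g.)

m_melted ≈ 79.1 g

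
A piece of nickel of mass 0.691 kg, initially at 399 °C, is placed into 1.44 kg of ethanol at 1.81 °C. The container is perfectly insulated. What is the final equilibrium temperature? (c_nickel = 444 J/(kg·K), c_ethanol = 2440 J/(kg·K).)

T_f ≈ 33.7 °C

Taking heat into each body as positive, Σ m c ΔT = 0:
0.691×444×(T − 399) + 1.44×2440×(T − 1.81) = 0
306.8(T − 399) + 3513.6(T − 1.81) = 0
3820.4 T = 128774
T = 128774 / 3820.4 = 33.7 °C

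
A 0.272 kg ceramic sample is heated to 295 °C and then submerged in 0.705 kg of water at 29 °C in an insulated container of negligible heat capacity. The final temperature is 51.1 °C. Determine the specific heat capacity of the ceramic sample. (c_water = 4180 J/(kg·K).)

c ≈ 982 J/(kg·K)

Net heat exchanged in the isolated system is zero:
0.272·c·(51.1 − 295) + 0.705·4180·(51.1 − 29) = 0
-66.34 c = -65126
c = -65126/-66.34 ≈ 981.7 J/(kg·K)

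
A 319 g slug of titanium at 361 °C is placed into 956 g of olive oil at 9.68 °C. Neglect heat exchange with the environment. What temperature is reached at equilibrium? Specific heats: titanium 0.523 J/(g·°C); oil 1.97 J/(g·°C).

T_f ≈ 38.3 °C

T_f = Σ m_i c_i T_i / Σ m_i c_i:
T_f = (166.84·361 + 1883.3·9.68) / (166.84 + 1883.3)
    = 78459 / 2050.2 ≈ 38.27 °C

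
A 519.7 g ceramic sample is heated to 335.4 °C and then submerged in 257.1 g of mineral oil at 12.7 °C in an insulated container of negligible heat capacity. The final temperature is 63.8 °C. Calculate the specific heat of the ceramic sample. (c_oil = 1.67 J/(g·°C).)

c ≈ 0.155 J/(g·°C)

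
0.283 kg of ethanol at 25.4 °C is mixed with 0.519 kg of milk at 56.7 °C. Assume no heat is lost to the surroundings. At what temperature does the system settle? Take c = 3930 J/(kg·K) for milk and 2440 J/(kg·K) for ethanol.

T_f ≈ 48.8 °C

Conservation of energy gives ΣQ = 0:
0.519×3930×(T − 56.7) + 0.283×2440×(T − 25.4) = 0
2039.7(T − 56.7) + 690.52(T − 25.4) = 0
2730.2 T = 133188
T = 133188 / 2730.2 = 48.8 °C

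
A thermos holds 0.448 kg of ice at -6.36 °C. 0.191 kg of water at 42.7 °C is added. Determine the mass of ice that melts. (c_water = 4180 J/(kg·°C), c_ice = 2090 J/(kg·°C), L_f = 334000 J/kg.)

Cooling the water to 0 °C releases 0.191·4180·42.7 = 34091 J.
Warming the ice to 0 °C takes 0.448·2090·6.36 = 5955 J, leaving 28136 J for melting.
To melt every bit of ice: 0.448·334000 = 149632 J.
28136 J < 149632 J, so only part of the ice melts and the system sits at 0 °C.
m_melted·334000 = 28136  ⇒  m_melted ≈ 0.08424 kg.

m_melted ≈ 0.0842 kg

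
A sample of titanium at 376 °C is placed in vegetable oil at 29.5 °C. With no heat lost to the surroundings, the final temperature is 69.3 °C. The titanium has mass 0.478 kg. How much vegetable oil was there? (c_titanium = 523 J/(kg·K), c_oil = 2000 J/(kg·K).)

Setting the total heat transfer to zero:
0.478×523×(69.3 − 376) + m×2000×(69.3 − 29.5) = 0
79600 m = 76673
m = 76673/79600 ≈ 0.9632 kg

m ≈ 0.963 kg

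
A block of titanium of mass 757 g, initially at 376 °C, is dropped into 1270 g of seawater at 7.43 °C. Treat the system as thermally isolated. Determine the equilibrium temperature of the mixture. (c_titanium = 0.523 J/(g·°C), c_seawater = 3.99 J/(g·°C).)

T_f ≈ 34.1 °C

Taking heat into each body as positive, Σ m c ΔT = 0:
757·0.523·(T − 376) + 1270·3.99·(T − 7.43) = 0
395.91(T − 376) + 5067.3(T − 7.43) = 0
(395.91 + 5067.3) T = 395.91·376 + 5067.3·7.43
T = 186513/5463.2 ≈ 34.14 °C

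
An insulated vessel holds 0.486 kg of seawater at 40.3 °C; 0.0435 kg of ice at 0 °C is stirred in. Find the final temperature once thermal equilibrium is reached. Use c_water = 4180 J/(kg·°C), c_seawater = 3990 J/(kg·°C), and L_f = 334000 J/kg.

T_f ≈ 30.0 °C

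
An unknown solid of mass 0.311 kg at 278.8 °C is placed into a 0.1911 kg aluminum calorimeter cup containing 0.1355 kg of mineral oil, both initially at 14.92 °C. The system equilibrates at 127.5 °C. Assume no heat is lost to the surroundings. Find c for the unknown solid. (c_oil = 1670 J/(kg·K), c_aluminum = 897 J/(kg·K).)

Taking heat into each body as positive, Σ m c ΔT = 0:
0.311·c·(127.5 − 278.8) + 0.1355·1670·(127.5 − 14.92) + 0.1911·897·(127.5 − 14.92) = 0
-47.05 c = -44773
c = -44773/-47.05 ≈ 951.5 J/(kg·K)

c ≈ 952 J/(kg·K)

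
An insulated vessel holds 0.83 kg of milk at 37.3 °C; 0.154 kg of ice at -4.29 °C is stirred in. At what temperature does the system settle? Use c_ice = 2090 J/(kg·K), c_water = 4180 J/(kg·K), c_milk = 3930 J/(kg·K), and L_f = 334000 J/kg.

Setting the total heat transfer to zero:
warm ice to 0 °C: 0.154×2090×(0 − (-4.29)) = 1380.8; latent heat to melt: 0.154×334000 = 51436; meltwater 0→T: 0.154×4180×T = 643.72 T; milk: 3261.9(T − 37.3)
3905.6 T = 121669 − 52817 = 68852
T ≈ 17.63 °C (positive, so assuming full melt was valid).

T_f ≈ 17.6 °C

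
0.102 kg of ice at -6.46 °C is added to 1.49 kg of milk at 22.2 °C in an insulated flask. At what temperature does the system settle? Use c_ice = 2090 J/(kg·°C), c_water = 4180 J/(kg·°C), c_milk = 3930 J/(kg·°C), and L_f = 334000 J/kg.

Setting the total heat transfer to zero:
ice -6.46→0 °C: 0.102×2090×6.46 = 1377.1; fusion: m_ice L_f = 0.102×334000 = 34068; warm the meltwater: 426.36 T; milk: 5855.7(T − 22.2)
6282.1 T = 129997 − 35445 = 94551
T ≈ 15.05 °C. Since T > 0 °C, the all-ice-melts assumption holds.

T_f ≈ 15.1 °C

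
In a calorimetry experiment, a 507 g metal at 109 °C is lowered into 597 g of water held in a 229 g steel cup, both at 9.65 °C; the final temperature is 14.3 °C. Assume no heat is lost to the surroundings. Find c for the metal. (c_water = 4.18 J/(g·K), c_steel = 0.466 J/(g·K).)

c ≈ 0.252 J/(g·K)

Net heat exchanged in the isolated system is zero:
507×c×(14.3 − 109) + 597×4.18×(14.3 − 9.65) + 229×0.466×(14.3 − 9.65) = 0
-48013 c = -12100
c = -12100/-48013 ≈ 0.252 J/(g·K)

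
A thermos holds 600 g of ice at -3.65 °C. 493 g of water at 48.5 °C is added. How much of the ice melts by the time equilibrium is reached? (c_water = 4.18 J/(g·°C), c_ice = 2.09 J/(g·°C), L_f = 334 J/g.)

m_melted ≈ 286 g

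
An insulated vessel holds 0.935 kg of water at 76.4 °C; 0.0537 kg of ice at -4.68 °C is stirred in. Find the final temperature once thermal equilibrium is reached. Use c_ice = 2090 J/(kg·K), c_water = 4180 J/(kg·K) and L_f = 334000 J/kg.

Let T be the final temperature. ΣQ_i = 0:
ice -4.68→0 °C: 0.0537·2090·4.68 = 525.25; latent heat to melt: 0.0537·334000 = 17936; meltwater 0→T: 0.0537·4180·T = 224.47 T; water cools: 0.935·4180·(T − 76.4) = 3908.3(T − 76.4)
4132.8 T = 298594 − 18461 = 280133
T ≈ 67.78 °C — above 0 °C, consistent with complete melting.

T_f ≈ 67.8 °C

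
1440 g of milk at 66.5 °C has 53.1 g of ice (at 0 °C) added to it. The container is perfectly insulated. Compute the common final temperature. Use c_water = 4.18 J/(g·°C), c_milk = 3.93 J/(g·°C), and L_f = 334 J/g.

Energy balance with sensible and latent terms:
melt ice: 53.1×334 = 17735
  warm the meltwater: 221.96 T
  milk: 5659.2(T − 66.5)
5881.2 T = 376337 − 17735 = 358601
T ≈ 60.97 °C — above 0 °C, consistent with complete melting.

T_f ≈ 61.0 °C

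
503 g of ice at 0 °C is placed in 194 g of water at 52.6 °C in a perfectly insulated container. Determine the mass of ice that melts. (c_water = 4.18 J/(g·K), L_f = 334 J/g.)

m_melted ≈ 128 g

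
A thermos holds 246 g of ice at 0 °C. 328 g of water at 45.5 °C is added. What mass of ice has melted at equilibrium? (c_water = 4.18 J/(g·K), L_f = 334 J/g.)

Cooling the water to 0 °C releases 328×4.18×45.5 = 62382 J.
To melt every bit of ice: 246×334 = 82164 J.
That's not enough to melt it all — equilibrium is at 0 °C with ice remaining.
Mass melted = 62382/334 ≈ 186.8 g.

m_melted ≈ 187 g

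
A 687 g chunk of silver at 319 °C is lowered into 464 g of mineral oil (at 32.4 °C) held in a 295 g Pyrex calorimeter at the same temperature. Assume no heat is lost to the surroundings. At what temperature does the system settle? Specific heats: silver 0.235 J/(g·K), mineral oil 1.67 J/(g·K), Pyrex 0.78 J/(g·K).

Let T be the final temperature. ΣQ_i = 0:
687×0.235×(T − 319) + 464×1.67×(T − 32.4) + 295×0.78×(T − 32.4) = 0
161.44(T − 319) + 774.88(T − 32.4) + 230.1(T − 32.4) = 0
1166.4 T = 84062
T = 84062 / 1166.4 = 72.1 °C

T_f ≈ 72.1 °C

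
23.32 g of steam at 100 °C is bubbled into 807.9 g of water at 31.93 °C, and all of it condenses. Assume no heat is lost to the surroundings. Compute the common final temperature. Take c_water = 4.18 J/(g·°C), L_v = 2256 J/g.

Heat gained plus heat lost sum to zero:
latent heat released on condensation: 23.32·2256 = 52610
  condensed water 100 °C→T: 97.48(T − 100)
  water warms: 807.9·4.18·(T − 31.93) = 3377(T − 31.93)
3474.5 T = 52610 + 9747.8 + 107828 = 170186
T ≈ 48.98 °C (< 100 °C, so full condensation is consistent).

T_f ≈ 49.0 °C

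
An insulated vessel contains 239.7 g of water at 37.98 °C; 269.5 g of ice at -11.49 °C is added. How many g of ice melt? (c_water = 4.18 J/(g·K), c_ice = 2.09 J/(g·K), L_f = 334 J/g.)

Cooling the water to 0 °C releases 239.7×4.18×37.98 = 38054 J.
Warming the ice to 0 °C takes 269.5×2.09×11.49 = 6471.8 J, leaving 31582 J for melting.
Melting all 269.5 g of ice would need 269.5×334 = 90013 J.
That's not enough to melt it all — equilibrium is at 0 °C with ice remaining.
Mass melted = 31582/334 ≈ 94.56 g.

m_melted ≈ 94.6 g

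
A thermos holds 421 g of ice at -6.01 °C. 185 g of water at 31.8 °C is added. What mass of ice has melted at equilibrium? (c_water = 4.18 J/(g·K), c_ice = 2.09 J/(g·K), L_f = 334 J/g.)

Cooling the water to 0 °C releases 185·4.18·31.8 = 24591 J.
Of that, 421·2.09·6.01 = 5288.1 J goes to bring the ice to 0 °C, leaving 19303 J.
Fully melting the ice requires m_ice L_f = 421·334 = 140614 J.
Since 19303 < 140614 J, not all the ice melts; equilibrium is at 0 °C.
Mass melted = 19303/334 ≈ 57.79 g.

m_melted ≈ 57.8 g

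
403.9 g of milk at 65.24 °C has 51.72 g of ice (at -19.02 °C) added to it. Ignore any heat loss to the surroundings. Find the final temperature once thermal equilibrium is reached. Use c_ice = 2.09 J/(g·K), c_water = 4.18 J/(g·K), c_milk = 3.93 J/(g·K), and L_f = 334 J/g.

T_f ≈ 46.7 °C

Net heat exchanged in the isolated system is zero:
ice -19.02→0 °C: 51.72×2.09×19.02 = 2056; fusion: m_ice L_f = 51.72×334 = 17274; warm the meltwater: 216.19 T; milk cools: 403.9×3.93×(T − 65.24) = 1587.3(T − 65.24)
1803.5 T = 103557 − 19330 = 84227
T ≈ 46.70 °C. Since T > 0 °C, the all-ice-melts assumption holds.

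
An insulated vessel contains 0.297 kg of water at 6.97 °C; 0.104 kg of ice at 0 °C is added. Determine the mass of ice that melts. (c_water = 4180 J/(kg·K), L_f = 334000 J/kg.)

Heat available from the water dropping to 0 °C: 0.297×4180×6.97 = 8653 J.
Fully melting the ice requires m_ice L_f = 0.104×334000 = 34736 J.
8653 J < 34736 J, so only part of the ice melts and the system sits at 0 °C.
m_melted×334000 = 8653  ⇒  m_melted ≈ 0.02591 kg.

m_melted ≈ 0.0259 kg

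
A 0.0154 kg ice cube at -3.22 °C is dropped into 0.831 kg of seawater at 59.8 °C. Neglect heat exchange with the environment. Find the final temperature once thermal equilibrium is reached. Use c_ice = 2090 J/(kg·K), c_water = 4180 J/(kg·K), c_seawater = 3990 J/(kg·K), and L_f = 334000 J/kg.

T_f ≈ 57.1 °C

Sum of m c ΔT and latent-heat terms is zero:
warm ice to 0 °C: 0.0154×2090×(0 − (-3.22)) = 103.64
  latent heat to melt: 0.0154×334000 = 5143.6
  warm the meltwater: 64.37 T
  seawater cools: 0.831×3990×(T − 59.8) = 3315.7(T − 59.8)
3380.1 T = 198278 − 5247.2 = 193031
T ≈ 57.11 °C (positive, so assuming full melt was valid).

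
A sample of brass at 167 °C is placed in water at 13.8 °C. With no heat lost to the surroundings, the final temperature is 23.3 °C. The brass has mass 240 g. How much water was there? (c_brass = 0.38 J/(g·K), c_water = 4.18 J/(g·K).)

m ≈ 330 g

|Q_brass| = |Q_water|:
240×0.38×(167 − 23.3) = m×4.18×(23.3 − 13.8)
39.71 m = 13105  ⇒  m ≈ 330 g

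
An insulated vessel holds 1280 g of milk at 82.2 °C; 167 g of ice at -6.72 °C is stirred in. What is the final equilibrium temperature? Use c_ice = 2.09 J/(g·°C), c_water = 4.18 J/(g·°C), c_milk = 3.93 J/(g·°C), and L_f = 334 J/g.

T_f ≈ 62.0 °C

Sum of m c ΔT and latent-heat terms is zero:
warm ice to 0 °C: 167·2.09·(0 − (-6.72)) = 2345.5
  fusion: m_ice L_f = 167·334 = 55778
  meltwater 0→T: 167·4.18·T = 698.06 T
  milk cools: 1280·3.93·(T − 82.2) = 5030.4(T − 82.2)
5728.5 T = 413499 − 58123 = 355375
T ≈ 62.04 °C — above 0 °C, consistent with complete melting.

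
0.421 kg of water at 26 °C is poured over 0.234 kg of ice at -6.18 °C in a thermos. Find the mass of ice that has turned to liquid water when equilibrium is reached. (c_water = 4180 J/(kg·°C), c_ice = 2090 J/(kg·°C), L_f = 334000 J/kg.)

m_melted ≈ 0.128 kg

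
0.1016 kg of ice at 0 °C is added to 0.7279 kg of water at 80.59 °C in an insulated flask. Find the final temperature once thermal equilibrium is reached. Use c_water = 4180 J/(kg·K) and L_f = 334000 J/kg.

Energy conservation, ΣQ = 0:
latent heat to melt: 0.1016·334000 = 33934; meltwater 0→T: 0.1016·4180·T = 424.69 T; water cools: 0.7279·4180·(T − 80.59) = 3042.6(T − 80.59)
3467.3 T = 245205 − 33934 = 211271
T ≈ 60.93 °C (positive, so assuming full melt was valid).

T_f ≈ 60.9 °C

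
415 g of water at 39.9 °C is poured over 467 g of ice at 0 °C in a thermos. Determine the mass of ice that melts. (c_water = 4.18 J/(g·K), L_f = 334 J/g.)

m_melted ≈ 207 g

Heat available from the water dropping to 0 °C: 415·4.18·39.9 = 69215 J.
To melt every bit of ice: 467·334 = 155978 J.
69215 J < 155978 J, so only part of the ice melts and the system sits at 0 °C.
Mass melted = 69215/334 ≈ 207.2 g.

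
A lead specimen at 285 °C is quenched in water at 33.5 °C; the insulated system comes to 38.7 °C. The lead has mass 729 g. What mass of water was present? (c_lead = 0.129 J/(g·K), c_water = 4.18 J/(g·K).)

m ≈ 1070 g

Conservation of energy gives ΣQ = 0:
729×0.129×(38.7 − 285) + m×4.18×(38.7 − 33.5) = 0
21.74 m = 23162
m = 23162/21.74 ≈ 1066 g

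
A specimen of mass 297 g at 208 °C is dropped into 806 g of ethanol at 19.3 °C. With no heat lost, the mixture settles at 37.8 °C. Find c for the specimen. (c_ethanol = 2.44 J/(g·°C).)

c ≈ 0.72 J/(g·°C)

Net heat exchanged in the isolated system is zero:
297·c·(37.8 − 208) + 806·2.44·(37.8 − 19.3) = 0
-50549 c = -36383
c = -36383/-50549 ≈ 0.7197 J/(g·°C)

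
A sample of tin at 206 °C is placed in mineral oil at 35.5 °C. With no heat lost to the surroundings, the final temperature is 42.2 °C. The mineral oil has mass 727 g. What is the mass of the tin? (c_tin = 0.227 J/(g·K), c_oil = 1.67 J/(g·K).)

m ≈ 219 g

Setting the total heat transfer to zero:
m×0.227×(42.2 − 206) + 727×1.67×(42.2 − 35.5) = 0
-37.18 m = -8134.4
m = -8134.4/-37.18 ≈ 218.8 g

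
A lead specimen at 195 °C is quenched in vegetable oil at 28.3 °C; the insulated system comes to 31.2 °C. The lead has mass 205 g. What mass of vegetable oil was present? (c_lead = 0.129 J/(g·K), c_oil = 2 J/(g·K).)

m ≈ 747 g

Heat lost by the lead = heat gained by the oil:
205×0.129×(195 − 31.2) = m×2×(31.2 − 28.3)
5.8 m = 4331.7  ⇒  m ≈ 746.8 g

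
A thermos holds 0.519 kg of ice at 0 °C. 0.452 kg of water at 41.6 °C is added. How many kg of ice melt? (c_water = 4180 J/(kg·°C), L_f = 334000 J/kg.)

m_melted ≈ 0.235 kg

Water can give up m c ΔT = 0.452×4180×41.6 = 78597 J before reaching 0 °C.
Melting all 0.519 kg of ice would need 0.519×334000 = 173346 J.
That's not enough to melt it all — equilibrium is at 0 °C with ice remaining.
Mass melted = 78597/334000 ≈ 0.2353 kg.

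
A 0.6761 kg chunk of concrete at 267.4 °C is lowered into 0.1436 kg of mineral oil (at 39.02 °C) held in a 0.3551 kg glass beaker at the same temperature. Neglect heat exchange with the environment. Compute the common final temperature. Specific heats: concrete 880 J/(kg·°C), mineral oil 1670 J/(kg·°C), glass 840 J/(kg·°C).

Energy conservation, ΣQ = 0:
0.6761·880·(T − 267.4) + 0.1436·1670·(T − 39.02) + 0.3551·840·(T − 39.02) = 0
594.97(T − 267.4) + 239.81(T − 39.02) + 298.28(T − 39.02) = 0
(594.97 + 239.81 + 298.28) T = 594.97·267.4 + 239.81·39.02 + 298.28·39.02
T ≈ 158.94 °C

T_f ≈ 158.9 °C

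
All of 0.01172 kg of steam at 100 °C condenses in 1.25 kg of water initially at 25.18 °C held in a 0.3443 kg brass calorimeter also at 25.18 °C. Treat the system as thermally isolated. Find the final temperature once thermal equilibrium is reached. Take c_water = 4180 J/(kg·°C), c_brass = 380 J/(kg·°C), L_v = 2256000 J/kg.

T_f ≈ 30.8 °C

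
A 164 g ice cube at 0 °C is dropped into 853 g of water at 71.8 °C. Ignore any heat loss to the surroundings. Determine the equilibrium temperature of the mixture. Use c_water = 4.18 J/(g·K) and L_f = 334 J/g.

Conservation of energy gives ΣQ = 0:
fusion: m_ice L_f = 164·334 = 54776
  warm the meltwater: 685.52 T
  water cools: 853·4.18·(T − 71.8) = 3565.5(T − 71.8)
4251.1 T = 256006 − 54776 = 201230
T ≈ 47.34 °C (positive, so assuming full melt was valid).

T_f ≈ 47.3 °C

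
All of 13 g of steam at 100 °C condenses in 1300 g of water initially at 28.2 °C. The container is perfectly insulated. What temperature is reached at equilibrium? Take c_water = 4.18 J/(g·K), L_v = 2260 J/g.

Conservation of energy gives ΣQ = 0:
latent heat released on condensation: 13·2260 = 29380; condensate cools 100→T: 13·4.18·(T − 100) = 54.34(T − 100); water warms: 1300·4.18·(T − 28.2) = 5434(T − 28.2)
5488.3 T = 29380 + 5434 + 153239 = 188053
T ≈ 34.26 °C (< 100 °C, so full condensation is consistent).

T_f ≈ 34.3 °C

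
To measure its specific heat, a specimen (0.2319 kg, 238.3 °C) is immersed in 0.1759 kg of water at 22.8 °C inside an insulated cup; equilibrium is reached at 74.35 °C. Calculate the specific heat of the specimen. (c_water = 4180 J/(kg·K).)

c ≈ 997 J/(kg·K)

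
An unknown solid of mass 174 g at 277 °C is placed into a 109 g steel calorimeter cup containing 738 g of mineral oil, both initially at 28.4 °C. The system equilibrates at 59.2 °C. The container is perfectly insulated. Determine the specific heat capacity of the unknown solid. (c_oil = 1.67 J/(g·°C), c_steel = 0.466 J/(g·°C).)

Heat gained plus heat lost sum to zero:
174·c·(59.2 − 277) + 738·1.67·(59.2 − 28.4) + 109·0.466·(59.2 − 28.4) = 0
-37897 c = -39524
c = -39524/-37897 ≈ 1.043 J/(g·°C)

c ≈ 1.04 J/(g·°C)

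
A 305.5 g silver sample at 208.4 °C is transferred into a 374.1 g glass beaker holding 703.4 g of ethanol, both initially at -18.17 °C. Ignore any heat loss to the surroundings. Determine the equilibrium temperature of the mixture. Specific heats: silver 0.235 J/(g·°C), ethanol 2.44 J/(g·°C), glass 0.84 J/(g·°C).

Taking heat into each body as positive, Σ m c ΔT = 0:
305.5×0.235×(T − 208.4) + 703.4×2.44×(T − (-18.17)) + 374.1×0.84×(T − (-18.17)) = 0
71.79(T − 208.4) + 1716.3(T − (-18.17)) + 314.24(T − (-18.17)) = 0
(71.79 + 1716.3 + 314.24) T = 71.79×208.4 + 1716.3×(-18.17) + 314.24×(-18.17)
T = -21933/2102.3 ≈ -10.43 °C

T_f ≈ -10.4 °C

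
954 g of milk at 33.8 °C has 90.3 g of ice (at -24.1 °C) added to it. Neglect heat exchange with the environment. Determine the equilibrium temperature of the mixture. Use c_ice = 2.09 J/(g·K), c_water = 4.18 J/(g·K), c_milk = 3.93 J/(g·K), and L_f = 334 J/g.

T_f ≈ 22.3 °C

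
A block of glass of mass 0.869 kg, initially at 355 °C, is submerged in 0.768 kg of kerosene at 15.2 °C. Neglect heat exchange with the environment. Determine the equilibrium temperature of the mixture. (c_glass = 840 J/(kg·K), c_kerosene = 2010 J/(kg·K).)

Heat gained plus heat lost sum to zero:
0.869·840·(T − 355) + 0.768·2010·(T − 15.2) = 0
2273.6 T = 282600
T = 282600/2273.6 ≈ 124.29 °C

T_f ≈ 124.3 °C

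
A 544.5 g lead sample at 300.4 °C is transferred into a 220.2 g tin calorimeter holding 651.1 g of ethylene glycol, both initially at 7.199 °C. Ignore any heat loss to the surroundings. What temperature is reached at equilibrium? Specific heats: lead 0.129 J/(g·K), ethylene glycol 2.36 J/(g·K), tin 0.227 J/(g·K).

Net heat exchanged in the isolated system is zero:
544.5*0.129*(T − 300.4) + 651.1*2.36*(T − 7.199) + 220.2*0.227*(T − 7.199) = 0
70.24(T − 300.4) + 1536.6(T − 7.199) + 49.99(T − 7.199) = 0
(70.24 + 1536.6 + 49.99) T = 70.24*300.4 + 1536.6*7.199 + 49.99*7.199
T = 32522 / 1656.8 = 19.6 °C

T_f ≈ 19.6 °C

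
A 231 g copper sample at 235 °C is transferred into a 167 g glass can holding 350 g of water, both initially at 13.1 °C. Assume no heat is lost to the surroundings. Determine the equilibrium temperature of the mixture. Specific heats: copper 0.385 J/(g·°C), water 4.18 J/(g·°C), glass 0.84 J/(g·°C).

Heat gained plus heat lost sum to zero:
231*0.385*(T − 235) + 350*4.18*(T − 13.1) + 167*0.84*(T − 13.1) = 0
88.94(T − 235) + 1463(T − 13.1) + 140.28(T − 13.1) = 0
1692.2 T = 41903
T ≈ 24.76 °C

T_f ≈ 24.8 °C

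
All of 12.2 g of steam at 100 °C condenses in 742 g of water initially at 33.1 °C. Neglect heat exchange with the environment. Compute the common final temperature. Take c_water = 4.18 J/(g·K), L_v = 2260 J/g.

T_f ≈ 42.9 °C

Setting the total heat transfer to zero:
steam→water at 100 °C releases m L_v = 12.2·2260 = 27572; condensed water 100 °C→T: 51(T − 100); original water: 3101.6(T − 33.1)
3152.6 T = 27572 + 5099.6 + 102662 = 135333
T ≈ 42.93 °C, under the boiling point, so the assumption holds.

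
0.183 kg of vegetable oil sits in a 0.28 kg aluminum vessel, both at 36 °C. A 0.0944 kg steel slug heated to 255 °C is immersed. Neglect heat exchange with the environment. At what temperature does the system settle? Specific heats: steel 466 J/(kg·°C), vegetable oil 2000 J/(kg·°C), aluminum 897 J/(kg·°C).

Heat gained plus heat lost sum to zero:
0.0944·466·(T − 255) + 0.183·2000·(T − 36) + 0.28·897·(T − 36) = 0
(43.99 + 366 + 251.16) T = 43.99·255 + 366·36 + 251.16·36
T ≈ 50.57 °C

T_f ≈ 50.6 °C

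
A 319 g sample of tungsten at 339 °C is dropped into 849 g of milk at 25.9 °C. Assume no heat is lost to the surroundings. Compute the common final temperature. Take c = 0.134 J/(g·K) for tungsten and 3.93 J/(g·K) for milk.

Energy conservation, ΣQ = 0:
319·0.134·(T − 339) + 849·3.93·(T − 25.9) = 0
3379.3 T = 100908
T ≈ 29.86 °C

T_f ≈ 29.9 °C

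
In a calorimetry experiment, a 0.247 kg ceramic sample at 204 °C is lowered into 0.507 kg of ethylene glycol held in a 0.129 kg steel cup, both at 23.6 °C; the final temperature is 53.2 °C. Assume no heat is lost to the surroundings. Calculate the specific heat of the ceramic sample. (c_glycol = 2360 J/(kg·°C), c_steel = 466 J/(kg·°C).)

c ≈ 999 J/(kg·°C)

Heat gained plus heat lost sum to zero:
0.247·c·(53.2 − 204) + 0.507·2360·(53.2 − 23.6) + 0.129·466·(53.2 − 23.6) = 0
-37.25 c = -37196
c = -37196/-37.25 ≈ 998.6 J/(kg·°C)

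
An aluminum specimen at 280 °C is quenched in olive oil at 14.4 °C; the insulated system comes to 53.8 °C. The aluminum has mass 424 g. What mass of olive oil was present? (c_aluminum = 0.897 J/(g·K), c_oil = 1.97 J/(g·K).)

Conservation of energy gives ΣQ = 0:
424×0.897×(53.8 − 280) + m×1.97×(53.8 − 14.4) = 0
77.62 m = 86030
m = 86030/77.62 ≈ 1108 g

m ≈ 1110 g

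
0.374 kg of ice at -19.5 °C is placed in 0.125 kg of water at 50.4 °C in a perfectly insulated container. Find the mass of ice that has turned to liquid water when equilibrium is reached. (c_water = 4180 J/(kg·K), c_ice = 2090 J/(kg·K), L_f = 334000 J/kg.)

m_melted ≈ 0.0332 kg

Cooling the water to 0 °C releases 0.125×4180×50.4 = 26334 J.
Warming the ice to 0 °C takes 0.374×2090×19.5 = 15242 J, leaving 11092 J for melting.
To melt every bit of ice: 0.374×334000 = 124916 J.
That's not enough to melt it all — equilibrium is at 0 °C with ice remaining.
Mass melted = 11092/334000 ≈ 0.03321 kg.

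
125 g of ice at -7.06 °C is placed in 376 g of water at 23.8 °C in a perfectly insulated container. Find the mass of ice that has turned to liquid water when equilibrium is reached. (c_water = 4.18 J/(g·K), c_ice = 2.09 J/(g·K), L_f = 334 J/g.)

Water can give up m c ΔT = 376·4.18·23.8 = 37406 J before reaching 0 °C.
Of that, 125·2.09·7.06 = 1844.4 J goes to bring the ice to 0 °C, leaving 35562 J.
To melt every bit of ice: 125·334 = 41750 J.
That's not enough to melt it all — equilibrium is at 0 °C with ice remaining.
Mass melted = 35562/334 ≈ 106.5 g.

m_melted ≈ 106 g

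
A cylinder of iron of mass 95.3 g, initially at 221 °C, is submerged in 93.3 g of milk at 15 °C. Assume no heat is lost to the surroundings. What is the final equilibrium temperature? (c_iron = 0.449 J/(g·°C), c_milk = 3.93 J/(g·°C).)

T_f ≈ 36.5 °C

Let T be the final temperature. ΣQ_i = 0:
95.3×0.449×(T − 221) + 93.3×3.93×(T − 15) = 0
409.46 T = 14957
T = 14957/409.46 ≈ 36.53 °C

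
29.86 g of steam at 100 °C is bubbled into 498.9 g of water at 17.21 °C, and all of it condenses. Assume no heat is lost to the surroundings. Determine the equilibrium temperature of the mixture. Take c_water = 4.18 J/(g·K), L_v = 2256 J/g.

T_f ≈ 52.4 °C

Taking heat into each body as positive, Σ m c ΔT = 0:
latent heat released on condensation: 29.86×2256 = 67364
  condensed water 100 °C→T: 124.81(T − 100)
  water warms: 498.9×4.18×(T − 17.21) = 2085.4(T − 17.21)
2210.2 T = 67364 + 12481 + 35890 = 115735
T ≈ 52.36 °C, under the boiling point, so the assumption holds.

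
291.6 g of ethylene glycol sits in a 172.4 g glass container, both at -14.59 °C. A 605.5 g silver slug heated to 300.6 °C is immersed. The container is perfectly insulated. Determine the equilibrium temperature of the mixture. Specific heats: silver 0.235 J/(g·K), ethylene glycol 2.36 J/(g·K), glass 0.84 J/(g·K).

T_f is the heat-capacity-weighted average of the initial temperatures:
T_f = (142.29*300.6 + 688.18*(-14.59) + 144.82*(-14.59)) / (142.29 + 688.18 + 144.82)
    = 30620 / 975.28 ≈ 31.40 °C

T_f ≈ 31.4 °C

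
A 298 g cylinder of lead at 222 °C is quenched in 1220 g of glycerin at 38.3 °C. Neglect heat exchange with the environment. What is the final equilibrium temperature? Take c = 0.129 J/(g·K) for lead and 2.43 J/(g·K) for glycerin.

T_f is the heat-capacity-weighted average of the initial temperatures:
T_f = (38.44*222 + 2964.6*38.3) / (38.44 + 2964.6)
    = 122078 / 3003 ≈ 40.65 °C

T_f ≈ 40.7 °C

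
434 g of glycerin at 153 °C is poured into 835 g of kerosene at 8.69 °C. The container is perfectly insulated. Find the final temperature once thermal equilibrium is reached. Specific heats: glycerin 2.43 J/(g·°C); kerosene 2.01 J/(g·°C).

Heat gained plus heat lost sum to zero:
434×2.43×(T − 153) + 835×2.01×(T − 8.69) = 0
1054.6(T − 153) + 1678.3(T − 8.69) = 0
2733 T = 175942
T = 175942 / 2733 = 64.4 °C

T_f ≈ 64.4 °C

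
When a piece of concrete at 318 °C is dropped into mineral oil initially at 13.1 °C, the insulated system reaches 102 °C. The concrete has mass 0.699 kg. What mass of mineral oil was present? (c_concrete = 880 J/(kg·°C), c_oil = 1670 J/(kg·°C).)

Taking heat into each body as positive, Σ m c ΔT = 0:
0.699·880·(102 − 318) + m·1670·(102 − 13.1) = 0
148463 m = 132866
m = 132866/148463 ≈ 0.8949 kg

m ≈ 0.895 kg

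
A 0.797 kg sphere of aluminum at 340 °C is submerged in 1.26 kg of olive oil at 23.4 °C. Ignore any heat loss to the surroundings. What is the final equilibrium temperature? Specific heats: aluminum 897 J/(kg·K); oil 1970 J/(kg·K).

Heat lost by the aluminum equals heat gained by the oil:
0.797·897·(340 − T) = 1.26·1970·(T − 23.4)
714.91(340 − T) = 2482.2(T − 23.4)
3197.1 T = 301153  ⇒  T ≈ 94.20 °C

T_f ≈ 94.2 °C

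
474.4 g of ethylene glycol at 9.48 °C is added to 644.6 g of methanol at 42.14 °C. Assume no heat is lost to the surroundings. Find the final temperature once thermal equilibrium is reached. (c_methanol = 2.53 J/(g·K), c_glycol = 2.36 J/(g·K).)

T_f ≈ 28.8 °C

Net heat exchanged in the isolated system is zero:
644.6*2.53*(T − 42.14) + 474.4*2.36*(T − 9.48) = 0
1630.8(T − 42.14) + 1119.6(T − 9.48) = 0
(1630.8 + 1119.6) T = 1630.8*42.14 + 1119.6*9.48
T ≈ 28.85 °C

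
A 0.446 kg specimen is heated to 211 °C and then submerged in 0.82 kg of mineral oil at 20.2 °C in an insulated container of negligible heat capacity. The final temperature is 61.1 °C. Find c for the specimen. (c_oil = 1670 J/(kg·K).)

c ≈ 838 J/(kg·K)

m_s c (T_s − T_f) = m_oil c_oil (T_f − T_0):
0.446·c·(211 − 61.1) = 0.82·1670·(61.1 − 20.2)
66.86 c = 56008  ⇒  c ≈ 837.8 J/(kg·K)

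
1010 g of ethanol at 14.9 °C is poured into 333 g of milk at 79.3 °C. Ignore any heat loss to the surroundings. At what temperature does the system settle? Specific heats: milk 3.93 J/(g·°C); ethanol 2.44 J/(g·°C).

With ΣQ=0 the equilibrium temperature is the m·c-weighted mean:
T_f = (1308.7·79.3 + 2464.4·14.9) / (1308.7 + 2464.4)
    = 140499 / 3773.1 ≈ 37.24 °C

T_f ≈ 37.2 °C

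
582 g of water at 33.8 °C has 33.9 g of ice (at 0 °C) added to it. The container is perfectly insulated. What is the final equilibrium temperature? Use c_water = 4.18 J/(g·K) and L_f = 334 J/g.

T_f ≈ 27.5 °C

Sum of m c ΔT and latent-heat terms is zero:
latent heat to melt: 33.9×334 = 11323
  meltwater 0→T: 33.9×4.18×T = 141.7 T
  water cools: 582×4.18×(T − 33.8) = 2432.8(T − 33.8)
2574.5 T = 82227 − 11323 = 70905
T ≈ 27.54 °C. Since T > 0 °C, the all-ice-melts assumption holds.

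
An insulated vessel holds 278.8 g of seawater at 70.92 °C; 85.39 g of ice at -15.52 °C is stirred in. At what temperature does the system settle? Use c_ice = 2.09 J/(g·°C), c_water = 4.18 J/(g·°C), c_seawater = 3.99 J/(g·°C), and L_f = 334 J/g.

T_f ≈ 32.4 °C

Energy conservation, ΣQ = 0:
ice -15.52→0 °C: 85.39·2.09·15.52 = 2769.8; latent heat to melt: 85.39·334 = 28520; meltwater 0→T: 85.39·4.18·T = 356.93 T; seawater cools: 278.8·3.99·(T − 70.92) = 1112.4(T − 70.92)
1469.3 T = 78892 − 31290 = 47602
T ≈ 32.40 °C. Since T > 0 °C, the all-ice-melts assumption holds.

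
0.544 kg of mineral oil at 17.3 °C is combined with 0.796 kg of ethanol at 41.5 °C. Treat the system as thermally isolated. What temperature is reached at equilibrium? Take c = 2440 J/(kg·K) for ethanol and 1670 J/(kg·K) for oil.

Conservation of energy gives ΣQ = 0:
0.796·2440·(T − 41.5) + 0.544·1670·(T − 17.3) = 0
1942.2(T − 41.5) + 908.48(T − 17.3) = 0
2850.7 T = 96320
T ≈ 33.79 °C

T_f ≈ 33.8 °C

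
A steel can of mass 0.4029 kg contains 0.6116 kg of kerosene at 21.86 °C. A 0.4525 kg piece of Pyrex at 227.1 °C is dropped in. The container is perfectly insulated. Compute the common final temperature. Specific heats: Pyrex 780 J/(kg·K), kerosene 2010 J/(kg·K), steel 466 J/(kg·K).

T_f ≈ 62.8 °C

With ΣQ=0 the equilibrium temperature is the m·c-weighted mean:
T_f = (352.95·227.1 + 1229.3·21.86 + 187.75·21.86) / (352.95 + 1229.3 + 187.75)
    = 111132 / 1770 ≈ 62.79 °C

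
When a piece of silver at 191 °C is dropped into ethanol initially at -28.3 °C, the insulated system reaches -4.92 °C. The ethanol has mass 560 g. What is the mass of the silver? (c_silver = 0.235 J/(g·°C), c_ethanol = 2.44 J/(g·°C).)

|Q_silver| = |Q_ethanol|:
m×0.235×(191 − -4.92) = 560×2.44×(-4.92 − (-28.3))
46.04 m = 31946  ⇒  m ≈ 693.9 g

m ≈ 694 g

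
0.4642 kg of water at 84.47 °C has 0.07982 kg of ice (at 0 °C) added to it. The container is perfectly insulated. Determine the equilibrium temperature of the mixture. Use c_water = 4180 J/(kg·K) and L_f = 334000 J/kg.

T_f ≈ 60.4 °C

Conservation of energy gives ΣQ = 0:
melt ice: 0.07982×334000 = 26660; meltwater 0→T: 0.07982×4180×T = 333.65 T; water: 1940.4(T − 84.47)
2274 T = 163902 − 26660 = 137242
T ≈ 60.35 °C. Since T > 0 °C, the all-ice-melts assumption holds.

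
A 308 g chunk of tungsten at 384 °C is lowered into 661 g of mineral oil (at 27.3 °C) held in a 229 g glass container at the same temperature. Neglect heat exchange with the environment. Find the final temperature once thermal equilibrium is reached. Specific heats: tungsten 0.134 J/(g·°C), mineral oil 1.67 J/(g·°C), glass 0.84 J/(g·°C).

T_f ≈ 38.3 °C

Energy conservation, ΣQ = 0:
308·0.134·(T − 384) + 661·1.67·(T − 27.3) + 229·0.84·(T − 27.3) = 0
41.27(T − 384) + 1103.9(T − 27.3) + 192.36(T − 27.3) = 0
1337.5 T = 51236
T ≈ 38.31 °C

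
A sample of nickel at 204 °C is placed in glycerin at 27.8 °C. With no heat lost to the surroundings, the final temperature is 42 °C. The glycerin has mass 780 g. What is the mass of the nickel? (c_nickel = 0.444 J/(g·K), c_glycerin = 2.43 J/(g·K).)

Heat lost by the nickel = heat gained by the glycerin:
m×0.444×(204 − 42) = 780×2.43×(42 − 27.8)
71.93 m = 26915  ⇒  m ≈ 374.2 g

m ≈ 374 g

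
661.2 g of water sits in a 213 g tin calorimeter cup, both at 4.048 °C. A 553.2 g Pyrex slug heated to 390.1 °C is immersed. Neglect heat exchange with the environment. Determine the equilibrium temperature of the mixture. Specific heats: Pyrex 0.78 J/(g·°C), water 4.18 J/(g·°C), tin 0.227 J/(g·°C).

T_f is the heat-capacity-weighted average of the initial temperatures:
T_f = (431.5*390.1 + 2763.8*4.048 + 48.35*4.048) / (431.5 + 2763.8 + 48.35)
    = 179710 / 3243.7 ≈ 55.40 °C

T_f ≈ 55.4 °C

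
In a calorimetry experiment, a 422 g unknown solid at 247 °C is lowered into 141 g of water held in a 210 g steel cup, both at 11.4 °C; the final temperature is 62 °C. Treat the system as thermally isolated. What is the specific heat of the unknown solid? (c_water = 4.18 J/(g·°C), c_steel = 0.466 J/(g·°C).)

c ≈ 0.445 J/(g·°C)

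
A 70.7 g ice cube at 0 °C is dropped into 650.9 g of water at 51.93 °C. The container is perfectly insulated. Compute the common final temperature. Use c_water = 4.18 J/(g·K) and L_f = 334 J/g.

T_f ≈ 39.0 °C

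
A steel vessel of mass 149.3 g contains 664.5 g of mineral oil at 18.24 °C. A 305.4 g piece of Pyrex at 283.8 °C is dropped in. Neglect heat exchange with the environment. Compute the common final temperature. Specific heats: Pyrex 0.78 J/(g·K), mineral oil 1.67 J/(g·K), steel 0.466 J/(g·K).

T_f ≈ 62.9 °C

T_f = Σ m_i c_i T_i / Σ m_i c_i:
T_f = (238.21·283.8 + 1109.7·18.24 + 69.57·18.24) / (238.21 + 1109.7 + 69.57)
    = 89115 / 1417.5 ≈ 62.87 °C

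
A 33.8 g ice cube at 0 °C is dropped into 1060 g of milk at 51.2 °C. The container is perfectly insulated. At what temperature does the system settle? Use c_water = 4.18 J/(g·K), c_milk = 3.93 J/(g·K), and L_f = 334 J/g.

T_f ≈ 46.9 °C

Net heat exchanged in the isolated system is zero:
fusion: m_ice L_f = 33.8×334 = 11289
  meltwater 0→T: 33.8×4.18×T = 141.28 T
  milk: 4165.8(T − 51.2)
4307.1 T = 213289 − 11289 = 202000
T ≈ 46.90 °C. Since T > 0 °C, the all-ice-melts assumption holds.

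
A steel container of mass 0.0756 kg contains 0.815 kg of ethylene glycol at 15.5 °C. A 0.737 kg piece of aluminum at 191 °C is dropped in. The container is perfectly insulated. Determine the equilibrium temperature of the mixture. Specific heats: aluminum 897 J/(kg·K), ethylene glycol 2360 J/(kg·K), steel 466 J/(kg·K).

T_f ≈ 59.8 °C

Net heat exchanged in the isolated system is zero:
0.737·897·(T − 191) + 0.815·2360·(T − 15.5) + 0.0756·466·(T − 15.5) = 0
2619.7 T = 156627
T = 156627 / 2619.7 = 59.8 °C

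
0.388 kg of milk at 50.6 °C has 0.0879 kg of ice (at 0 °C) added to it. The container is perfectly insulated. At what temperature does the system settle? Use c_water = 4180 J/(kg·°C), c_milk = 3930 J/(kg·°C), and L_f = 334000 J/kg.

T_f ≈ 25.3 °C

Heat gained plus heat lost sum to zero:
melt ice: 0.0879×334000 = 29359
  warm the meltwater: 367.42 T
  milk: 1524.8(T − 50.6)
1892.3 T = 77157 − 29359 = 47798
T ≈ 25.26 °C — above 0 °C, consistent with complete melting.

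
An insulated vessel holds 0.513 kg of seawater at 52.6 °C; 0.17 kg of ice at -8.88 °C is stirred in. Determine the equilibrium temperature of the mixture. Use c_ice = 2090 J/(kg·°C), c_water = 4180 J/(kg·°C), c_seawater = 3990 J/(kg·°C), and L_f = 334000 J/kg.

T_f ≈ 17.3 °C

Conservation of energy gives ΣQ = 0:
warm ice to 0 °C: 0.17×2090×(0 − (-8.88)) = 3155.1; latent heat to melt: 0.17×334000 = 56780; warm the meltwater: 710.6 T; seawater: 2046.9(T − 52.6)
2757.5 T = 107665 − 59935 = 47730
T ≈ 17.31 °C. Since T > 0 °C, the all-ice-melts assumption holds.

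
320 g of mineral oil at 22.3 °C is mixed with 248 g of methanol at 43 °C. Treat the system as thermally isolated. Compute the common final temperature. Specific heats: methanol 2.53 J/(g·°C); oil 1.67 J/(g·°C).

T_f ≈ 33.5 °C

Conservation of energy gives ΣQ = 0:
248·2.53·(T − 43) + 320·1.67·(T − 22.3) = 0
1161.8 T = 38897
T = 38897 / 1161.8 = 33.5 °C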